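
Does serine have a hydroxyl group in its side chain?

Yes

S, T, and Y are the three residues with a side-chain hydroxyl.
Serine is in this group.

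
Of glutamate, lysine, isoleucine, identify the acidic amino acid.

glutamate

The acidic residues are Asp (D) and Glu (E), whose side chains end in a carboxylate group.
Of the listed options, only glutamate belongs to this group.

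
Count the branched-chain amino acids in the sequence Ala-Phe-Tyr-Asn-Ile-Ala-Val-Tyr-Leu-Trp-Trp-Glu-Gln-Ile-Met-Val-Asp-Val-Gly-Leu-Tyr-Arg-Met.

7

The BCAAs are Val, Leu, and Ile — aliphatic side chains with a branch point.
Matching residues: Ile5, Val7, Leu9, Ile14, Val16, Val18, Leu20.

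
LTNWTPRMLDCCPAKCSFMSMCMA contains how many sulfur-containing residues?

8

Only Cys (C) and Met (M) have a sulfur atom in the side chain.
Matching residues: M8, C11, C12, C16, M19, M21, C22, M23.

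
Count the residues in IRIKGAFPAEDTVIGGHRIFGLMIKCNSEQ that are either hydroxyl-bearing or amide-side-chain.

4

Hydroxyl-bearing: S, T, Y. Amide-side-chain: N, Q.
Hydroxyl-bearing residues here: T12, S28 (2).
Amide-side-chain residues here: N27, Q30 (2).
The two groups share no amino acid, so total = 2 + 2 = 4.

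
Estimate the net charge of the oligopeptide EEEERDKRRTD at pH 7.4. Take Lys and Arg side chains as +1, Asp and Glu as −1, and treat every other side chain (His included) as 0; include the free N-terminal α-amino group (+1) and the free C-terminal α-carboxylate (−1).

Positive (K, R): R5, K7, R8, R9 → +4.
Negative (D, E): E1, E2, E3, E4, D6, D11 → −6.
The N-terminus (+1) and C-terminus (−1) cancel.
Net charge = (+4) + (−6) = −2.

-2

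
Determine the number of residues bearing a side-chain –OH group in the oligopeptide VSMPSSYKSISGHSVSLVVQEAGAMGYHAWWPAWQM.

The –OH-bearing residues are Ser, Thr (aliphatic alcohols), and Tyr (phenol).
Matching residues: S2, S5, S6, Y7, S9, S11, S14, S16, Y27.

9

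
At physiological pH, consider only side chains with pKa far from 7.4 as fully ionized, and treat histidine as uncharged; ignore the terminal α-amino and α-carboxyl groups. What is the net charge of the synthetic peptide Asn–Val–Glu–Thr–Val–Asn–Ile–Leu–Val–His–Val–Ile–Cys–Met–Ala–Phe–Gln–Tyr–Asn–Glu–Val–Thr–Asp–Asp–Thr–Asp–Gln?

The side chains ionized at physiological pH are Lys/Arg (+1) and Asp/Glu (−1); with His treated as neutral, nothing else contributes.
Positive (K, R): none → +0.
Negative (D, E): Glu3, Glu20, Asp23, Asp24, Asp26 → −5.
Net charge = (+0) + (−5) = −5.

-5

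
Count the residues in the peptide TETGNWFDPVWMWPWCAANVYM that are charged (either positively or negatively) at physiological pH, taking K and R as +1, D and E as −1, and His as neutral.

Charged side chains at pH ~7.4: K, R (positive); D, E (negative).
Matching residues: E2, D8.

2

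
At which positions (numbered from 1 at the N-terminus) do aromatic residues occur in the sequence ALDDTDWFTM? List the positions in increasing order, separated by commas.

7, 8

The aromatic amino acids are Phe (F, benzyl), Trp (W, indole), and Tyr (Y, phenol).
Matching residues: W7, F8.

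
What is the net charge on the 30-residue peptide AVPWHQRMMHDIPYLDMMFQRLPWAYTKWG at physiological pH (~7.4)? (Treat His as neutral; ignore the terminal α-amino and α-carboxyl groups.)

+1

At pH ~7.4 the Lys and Arg side chains are protonated (+1), the Asp and Glu side chains are deprotonated (−1), and with His taken as neutral all other side chains carry no charge.
Positive (K, R): R7, R21, K28 → +3.
Negative (D, E): D11, D16 → −2.
Net charge = (+3) + (−2) = +1.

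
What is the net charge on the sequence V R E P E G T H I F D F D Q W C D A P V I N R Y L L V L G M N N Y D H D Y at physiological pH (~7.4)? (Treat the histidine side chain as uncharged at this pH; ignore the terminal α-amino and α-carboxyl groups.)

-5

Near pH 7.4, K and R contribute +1 each, D and E contribute −1 each, and every other side chain (His included, as stated) is uncharged.
Positive (K, R): R2, R23 → +2.
Negative (D, E): E3, E5, D11, D13, D17, D34, D36 → −7.
Net charge = (+2) + (−7) = −5.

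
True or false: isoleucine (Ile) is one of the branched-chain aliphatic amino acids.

Valine (V), leucine (L), and isoleucine (I) are the branched-chain amino acids.
Isoleucine is in this group.

True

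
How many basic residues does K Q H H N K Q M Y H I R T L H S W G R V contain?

The basic amino acids are Lys (K), Arg (R), and His (H).
Matching residues: K1, H3, H4, K6, H10, R12, H15, R19.

8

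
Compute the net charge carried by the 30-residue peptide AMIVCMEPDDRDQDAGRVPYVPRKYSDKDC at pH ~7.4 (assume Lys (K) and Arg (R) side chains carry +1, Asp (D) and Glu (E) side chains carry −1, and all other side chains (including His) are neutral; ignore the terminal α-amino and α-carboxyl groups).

-2

Positive (K, R): R11, R17, R23, K24, K28 → +5.
Negative (D, E): E7, D9, D10, D12, D14, D27, D29 → −7.
Net charge = (+5) + (−7) = −2.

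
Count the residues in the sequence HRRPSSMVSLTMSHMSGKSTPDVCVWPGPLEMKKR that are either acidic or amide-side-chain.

2

Acidic: D, E. Amide-side-chain: N, Q.
Acidic residues here: D22, E31 (2).
Amide-side-chain residues here: none (0).
The two groups share no amino acid, so total = 2 + 0 = 2.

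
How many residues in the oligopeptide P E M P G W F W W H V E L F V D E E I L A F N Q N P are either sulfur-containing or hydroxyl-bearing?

1

Sulfur-containing: C, M. Hydroxyl-bearing: S, T, Y.
Sulfur-containing residues here: M3 (1).
Hydroxyl-bearing residues here: none (0).
The two groups share no amino acid, so total = 1 + 0 = 1.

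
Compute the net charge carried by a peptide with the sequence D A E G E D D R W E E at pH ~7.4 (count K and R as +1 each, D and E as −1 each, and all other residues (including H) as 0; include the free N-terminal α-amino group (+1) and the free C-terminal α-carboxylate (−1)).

-6

Positive (K, R): R8 → +1.
Negative (D, E): D1, E3, E5, D6, D7, E10, E11 → −7.
The N-terminus (+1) and C-terminus (−1) cancel.
Net charge = (+1) + (−7) = −6.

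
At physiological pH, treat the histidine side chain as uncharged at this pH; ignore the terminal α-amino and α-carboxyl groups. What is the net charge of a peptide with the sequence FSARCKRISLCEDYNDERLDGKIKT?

+1

Near pH 7.4, K and R contribute +1 each, D and E contribute −1 each, and every other side chain (His included, as stated) is uncharged.
Positive (K, R): R4, K6, R7, R18, K22, K24 → +6.
Negative (D, E): E12, D13, D16, E17, D20 → −5.
Net charge = (+6) + (−5) = +1.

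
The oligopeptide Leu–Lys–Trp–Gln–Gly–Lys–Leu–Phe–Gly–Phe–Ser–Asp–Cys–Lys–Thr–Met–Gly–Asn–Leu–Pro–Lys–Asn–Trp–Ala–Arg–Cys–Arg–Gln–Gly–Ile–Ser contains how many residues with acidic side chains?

Only D (aspartate) and E (glutamate) carry a side-chain carboxylic acid.
Matching residues: Asp12.

1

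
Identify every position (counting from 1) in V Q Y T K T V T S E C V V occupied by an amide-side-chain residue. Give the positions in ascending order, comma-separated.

2

The amide-side-chain residues are Asn (N) and Gln (Q).
Matching residues: Q2.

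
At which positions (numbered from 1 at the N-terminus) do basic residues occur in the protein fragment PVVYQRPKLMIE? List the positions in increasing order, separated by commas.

6, 8

Lysine (K), arginine (R), and histidine (H) have basic, nitrogen-containing side chains.
Matching residues: R6, K8.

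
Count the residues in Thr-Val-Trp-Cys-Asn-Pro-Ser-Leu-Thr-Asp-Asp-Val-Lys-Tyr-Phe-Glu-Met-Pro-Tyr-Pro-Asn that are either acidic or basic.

4

Acidic: D, E. Basic: H, K, R.
Acidic residues here: Asp10, Asp11, Glu16 (3).
Basic residues here: Lys13 (1).
The two groups share no amino acid, so total = 3 + 1 = 4.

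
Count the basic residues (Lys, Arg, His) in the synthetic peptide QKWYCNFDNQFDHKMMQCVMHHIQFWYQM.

5

Matching residues: K2, H13, K14, H21, H22.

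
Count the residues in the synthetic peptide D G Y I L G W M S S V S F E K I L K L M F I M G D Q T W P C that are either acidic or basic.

5

Acidic: D, E. Basic: H, K, R.
Acidic residues here: D1, E14, D25 (3).
Basic residues here: K15, K18 (2).
The two groups share no amino acid, so total = 3 + 2 = 5.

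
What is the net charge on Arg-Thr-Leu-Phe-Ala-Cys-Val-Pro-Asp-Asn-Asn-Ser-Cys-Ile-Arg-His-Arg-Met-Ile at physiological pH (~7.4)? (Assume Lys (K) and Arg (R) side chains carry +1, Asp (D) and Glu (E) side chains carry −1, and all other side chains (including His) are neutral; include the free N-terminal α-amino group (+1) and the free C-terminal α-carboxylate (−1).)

+2

Positive (K, R): Arg1, Arg15, Arg17 → +3.
Negative (D, E): Asp9 → −1.
The N-terminus (+1) and C-terminus (−1) cancel.
Net charge = (+3) + (−1) = +2.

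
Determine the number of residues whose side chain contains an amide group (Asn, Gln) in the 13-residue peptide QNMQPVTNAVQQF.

Matching residues: Q1, N2, Q4, N8, Q11, Q12.

6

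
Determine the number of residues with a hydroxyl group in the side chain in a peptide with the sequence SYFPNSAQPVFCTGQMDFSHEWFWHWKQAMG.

5

Serine (S), threonine (T), and tyrosine (Y) each carry a hydroxyl group on the side chain.
Matching residues: S1, Y2, S6, T13, S19.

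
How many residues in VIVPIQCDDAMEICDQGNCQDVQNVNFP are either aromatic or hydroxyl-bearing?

Aromatic: F, W, Y. Hydroxyl-bearing: S, T, Y.
Aromatic residues here: F27 (1).
Hydroxyl-bearing residues here: none (0).
(Y belongs to both groups, but none appear in this sequence.) Total = 1 + 0 = 1.

1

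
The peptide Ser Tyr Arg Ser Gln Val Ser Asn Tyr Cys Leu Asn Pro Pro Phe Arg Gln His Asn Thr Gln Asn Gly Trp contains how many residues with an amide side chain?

The amide-side-chain residues are Asn (N) and Gln (Q).
Matching residues: Gln5, Asn8, Asn12, Gln17, Asn19, Gln21, Asn22.

7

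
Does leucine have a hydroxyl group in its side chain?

The –OH-bearing residues are Ser, Thr (aliphatic alcohols), and Tyr (phenol).
Leucine is not in this group.

No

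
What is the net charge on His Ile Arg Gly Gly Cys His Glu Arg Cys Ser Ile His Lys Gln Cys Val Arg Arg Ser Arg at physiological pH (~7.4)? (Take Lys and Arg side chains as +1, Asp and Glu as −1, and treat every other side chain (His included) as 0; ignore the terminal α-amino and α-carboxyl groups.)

Positive (K, R): Arg3, Arg9, Lys14, Arg18, Arg19, Arg21 → +6.
Negative (D, E): Glu8 → −1.
Net charge = (+6) + (−1) = +5.

+5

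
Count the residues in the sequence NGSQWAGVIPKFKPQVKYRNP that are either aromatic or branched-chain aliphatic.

6

Aromatic: F, W, Y. Branched-chain aliphatic: I, L, V.
Aromatic residues here: W5, F12, Y18 (3).
Branched-chain aliphatic residues here: V8, I9, V16 (3).
The two groups share no amino acid, so total = 3 + 3 = 6.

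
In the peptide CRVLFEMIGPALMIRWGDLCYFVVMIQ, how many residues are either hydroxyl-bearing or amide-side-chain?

Hydroxyl-bearing: S, T, Y. Amide-side-chain: N, Q.
Hydroxyl-bearing residues here: Y21 (1).
Amide-side-chain residues here: Q27 (1).
The two groups share no amino acid, so total = 1 + 1 = 2.

2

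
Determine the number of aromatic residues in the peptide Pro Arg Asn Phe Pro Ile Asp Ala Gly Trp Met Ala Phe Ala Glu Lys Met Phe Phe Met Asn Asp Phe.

Phenylalanine (F), tryptophan (W), and tyrosine (Y) have aromatic ring side chains.
Matching residues: Phe4, Trp10, Phe13, Phe18, Phe19, Phe23.

6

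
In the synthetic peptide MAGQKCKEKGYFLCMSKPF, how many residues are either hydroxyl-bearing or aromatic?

4

Hydroxyl-bearing: S, T, Y. Aromatic: F, W, Y.
Hydroxyl-bearing residues here: Y11, S16 (2).
Aromatic residues here: Y11, F12, F19 (3).
Y is in both groups, so the 1 Y residue must not be double-counted.
Total = 2 + 3 − 1 = 4.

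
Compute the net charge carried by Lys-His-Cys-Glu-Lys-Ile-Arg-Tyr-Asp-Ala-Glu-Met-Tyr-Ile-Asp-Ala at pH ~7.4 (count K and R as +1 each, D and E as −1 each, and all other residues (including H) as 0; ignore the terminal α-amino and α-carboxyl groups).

Positive (K, R): Lys1, Lys5, Arg7 → +3.
Negative (D, E): Glu4, Asp9, Glu11, Asp15 → −4.
Net charge = (+3) + (−4) = −1.

-1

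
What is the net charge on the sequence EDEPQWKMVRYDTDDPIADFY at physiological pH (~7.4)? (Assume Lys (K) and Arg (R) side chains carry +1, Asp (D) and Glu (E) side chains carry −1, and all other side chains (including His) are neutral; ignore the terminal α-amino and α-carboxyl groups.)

-5

Positive (K, R): K7, R10 → +2.
Negative (D, E): E1, D2, E3, D12, D14, D15, D19 → −7.
Net charge = (+2) + (−7) = −5.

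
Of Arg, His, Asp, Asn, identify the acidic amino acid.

Asp

Aspartate (D) and glutamate (E) have carboxylic-acid side chains and are the acidic amino acids.
Of the listed options, only Asp belongs to this group.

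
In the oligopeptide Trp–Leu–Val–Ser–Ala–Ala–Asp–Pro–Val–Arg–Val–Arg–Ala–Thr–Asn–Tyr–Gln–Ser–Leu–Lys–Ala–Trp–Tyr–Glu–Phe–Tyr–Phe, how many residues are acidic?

2

Only D (aspartate) and E (glutamate) carry a side-chain carboxylic acid.
Matching residues: Asp7, Glu24.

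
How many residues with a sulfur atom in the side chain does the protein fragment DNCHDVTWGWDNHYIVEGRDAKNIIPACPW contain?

Only Cys (C) and Met (M) have a sulfur atom in the side chain.
Matching residues: C3, C28.

2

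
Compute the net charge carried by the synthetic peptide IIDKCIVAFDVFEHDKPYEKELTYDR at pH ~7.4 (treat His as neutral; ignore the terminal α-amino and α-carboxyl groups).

-3

Near pH 7.4, K and R contribute +1 each, D and E contribute −1 each, and every other side chain (His included, as stated) is uncharged.
Positive (K, R): K4, K16, K20, R26 → +4.
Negative (D, E): D3, D10, E13, D15, E19, E21, D25 → −7.
Net charge = (+4) + (−7) = −3.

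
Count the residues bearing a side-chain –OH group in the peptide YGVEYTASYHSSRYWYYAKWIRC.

10

The –OH-bearing residues are Ser, Thr (aliphatic alcohols), and Tyr (phenol).
Matching residues: Y1, Y5, T6, S8, Y9, S11, S12, Y14, Y16, Y17.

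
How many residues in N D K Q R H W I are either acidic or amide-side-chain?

3

Acidic: D, E. Amide-side-chain: N, Q.
Acidic residues here: D2 (1).
Amide-side-chain residues here: N1, Q4 (2).
The two groups share no amino acid, so total = 1 + 2 = 3.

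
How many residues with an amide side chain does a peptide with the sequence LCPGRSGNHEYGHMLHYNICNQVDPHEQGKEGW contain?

5

Only N (asparagine) and Q (glutamine) carry a side-chain carboxamide.
Matching residues: N8, N18, N21, Q22, Q28.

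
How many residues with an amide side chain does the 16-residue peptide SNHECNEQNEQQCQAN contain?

The amide-side-chain residues are Asn (N) and Gln (Q).
Matching residues: N2, N6, Q8, N9, Q11, Q12, Q14, N16.

8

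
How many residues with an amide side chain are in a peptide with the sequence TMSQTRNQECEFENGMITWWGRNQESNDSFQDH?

Asparagine (N) and glutamine (Q) have uncharged amide side chains.
Matching residues: Q4, N7, Q8, N14, N23, Q24, N27, Q31.

8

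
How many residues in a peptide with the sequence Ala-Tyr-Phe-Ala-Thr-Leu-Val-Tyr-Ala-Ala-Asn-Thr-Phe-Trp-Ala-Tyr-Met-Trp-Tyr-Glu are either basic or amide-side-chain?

Basic: H, K, R. Amide-side-chain: N, Q.
Basic residues here: none (0).
Amide-side-chain residues here: Asn11 (1).
The two groups share no amino acid, so total = 0 + 1 = 1.

1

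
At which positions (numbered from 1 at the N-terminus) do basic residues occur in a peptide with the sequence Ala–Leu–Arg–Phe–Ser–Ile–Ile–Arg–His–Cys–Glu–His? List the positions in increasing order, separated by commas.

K, R, and H are the three residues with basic side chains (ε-amine, guanidinium, and imidazole respectively).
Matching residues: Arg3, Arg8, His9, His12.

3, 8, 9, 12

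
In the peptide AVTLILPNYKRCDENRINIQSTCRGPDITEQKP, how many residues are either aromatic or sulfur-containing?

3

Aromatic: F, W, Y. Sulfur-containing: C, M.
Aromatic residues here: Y9 (1).
Sulfur-containing residues here: C12, C23 (2).
The two groups share no amino acid, so total = 1 + 2 = 3.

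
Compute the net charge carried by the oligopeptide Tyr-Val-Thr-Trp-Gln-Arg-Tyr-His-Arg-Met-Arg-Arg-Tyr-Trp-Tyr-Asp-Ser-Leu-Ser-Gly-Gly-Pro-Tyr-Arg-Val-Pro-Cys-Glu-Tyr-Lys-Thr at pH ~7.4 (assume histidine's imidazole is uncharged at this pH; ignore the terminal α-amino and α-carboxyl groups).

At pH ~7.4 the Lys and Arg side chains are protonated (+1), the Asp and Glu side chains are deprotonated (−1), and with His taken as neutral all other side chains carry no charge.
Positive (K, R): Arg6, Arg9, Arg11, Arg12, Arg24, Lys30 → +6.
Negative (D, E): Asp16, Glu28 → −2.
Net charge = (+6) + (−2) = +4.

+4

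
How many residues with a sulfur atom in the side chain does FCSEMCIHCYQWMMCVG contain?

7

The sulfur-bearing residues are cysteine (–SH) and methionine (–S–CH₃).
Matching residues: C2, M5, C6, C9, M13, M14, C15.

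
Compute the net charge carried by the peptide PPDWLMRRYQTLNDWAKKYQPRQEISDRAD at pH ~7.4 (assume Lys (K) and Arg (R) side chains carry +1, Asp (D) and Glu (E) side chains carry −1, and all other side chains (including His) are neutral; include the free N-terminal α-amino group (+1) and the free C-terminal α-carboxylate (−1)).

+1

Positive (K, R): R7, R8, K17, K18, R22, R28 → +6.
Negative (D, E): D3, D14, E24, D27, D30 → −5.
The N-terminus (+1) and C-terminus (−1) cancel.
Net charge = (+6) + (−5) = +1.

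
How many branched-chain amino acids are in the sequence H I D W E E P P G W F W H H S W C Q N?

1

The BCAAs are Val, Leu, and Ile — aliphatic side chains with a branch point.
Matching residues: I2.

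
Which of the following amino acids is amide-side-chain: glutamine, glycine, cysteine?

Asparagine (N) and glutamine (Q) have uncharged amide side chains.
Of the listed options, only glutamine belongs to this group.

glutamine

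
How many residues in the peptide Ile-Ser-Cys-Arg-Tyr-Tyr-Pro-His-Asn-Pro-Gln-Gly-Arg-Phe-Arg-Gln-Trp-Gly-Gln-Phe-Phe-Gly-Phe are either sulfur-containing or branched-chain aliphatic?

Sulfur-containing: C, M. Branched-chain aliphatic: I, L, V.
Sulfur-containing residues here: Cys3 (1).
Branched-chain aliphatic residues here: Ile1 (1).
The two groups share no amino acid, so total = 1 + 1 = 2.

2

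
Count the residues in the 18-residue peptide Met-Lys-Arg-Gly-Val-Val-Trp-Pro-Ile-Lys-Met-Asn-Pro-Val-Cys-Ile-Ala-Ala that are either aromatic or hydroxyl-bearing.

1

Aromatic: F, W, Y. Hydroxyl-bearing: S, T, Y.
Aromatic residues here: Trp7 (1).
Hydroxyl-bearing residues here: none (0).
(Y belongs to both groups, but none appear in this sequence.) Total = 1 + 0 = 1.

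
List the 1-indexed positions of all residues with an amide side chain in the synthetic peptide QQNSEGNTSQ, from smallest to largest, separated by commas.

Asparagine (N) and glutamine (Q) have uncharged amide side chains.
Matching residues: Q1, Q2, N3, N7, Q10.

1, 2, 3, 7, 10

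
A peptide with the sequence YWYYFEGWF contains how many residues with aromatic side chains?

The aromatic amino acids are Phe (F, benzyl), Trp (W, indole), and Tyr (Y, phenol).
Matching residues: Y1, W2, Y3, Y4, F5, W8, F9.

7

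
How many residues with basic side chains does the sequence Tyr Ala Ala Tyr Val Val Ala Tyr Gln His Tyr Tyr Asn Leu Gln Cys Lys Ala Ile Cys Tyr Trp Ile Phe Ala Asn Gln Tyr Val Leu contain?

The basic amino acids are Lys (K), Arg (R), and His (H).
Matching residues: His10, Lys17.

2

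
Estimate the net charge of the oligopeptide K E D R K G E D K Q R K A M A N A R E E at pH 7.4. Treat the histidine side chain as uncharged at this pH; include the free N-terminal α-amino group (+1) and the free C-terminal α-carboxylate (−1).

Near pH 7.4, K and R contribute +1 each, D and E contribute −1 each, and every other side chain (His included, as stated) is uncharged.
Positive (K, R): K1, R4, K5, K9, R11, K12, R18 → +7.
Negative (D, E): E2, D3, E7, D8, E19, E20 → −6.
The N-terminus (+1) and C-terminus (−1) cancel.
Net charge = (+7) + (−6) = +1.

+1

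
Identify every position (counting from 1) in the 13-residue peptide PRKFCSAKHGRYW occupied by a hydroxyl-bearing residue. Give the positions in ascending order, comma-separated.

The –OH-bearing residues are Ser, Thr (aliphatic alcohols), and Tyr (phenol).
Matching residues: S6, Y12.

6, 12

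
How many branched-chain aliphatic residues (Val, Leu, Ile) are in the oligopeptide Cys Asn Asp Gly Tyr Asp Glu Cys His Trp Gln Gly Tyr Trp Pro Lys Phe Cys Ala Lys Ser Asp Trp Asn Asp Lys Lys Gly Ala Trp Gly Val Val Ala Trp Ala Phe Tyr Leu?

3

Matching residues: Val32, Val33, Leu39.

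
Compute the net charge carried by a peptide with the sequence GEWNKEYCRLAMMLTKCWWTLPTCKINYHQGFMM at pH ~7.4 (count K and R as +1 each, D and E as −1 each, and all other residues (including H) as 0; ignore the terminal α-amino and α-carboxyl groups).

Positive (K, R): K5, R9, K16, K25 → +4.
Negative (D, E): E2, E6 → −2.
Net charge = (+4) + (−2) = +2.

+2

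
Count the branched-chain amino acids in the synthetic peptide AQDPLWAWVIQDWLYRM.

Valine (V), leucine (L), and isoleucine (I) are the branched-chain amino acids.
Matching residues: L5, V9, I10, L14.

4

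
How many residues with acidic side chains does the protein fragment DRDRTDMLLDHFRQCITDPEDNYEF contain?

8

Aspartate (D) and glutamate (E) have carboxylic-acid side chains and are the acidic amino acids.
Matching residues: D1, D3, D6, D10, D18, E20, D21, E24.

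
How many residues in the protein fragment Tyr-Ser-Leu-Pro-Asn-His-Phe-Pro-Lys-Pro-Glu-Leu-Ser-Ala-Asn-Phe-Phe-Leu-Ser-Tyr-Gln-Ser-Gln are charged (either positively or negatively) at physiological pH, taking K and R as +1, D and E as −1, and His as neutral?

2

Charged side chains at pH ~7.4: K, R (positive); D, E (negative).
Matching residues: Lys9, Glu11.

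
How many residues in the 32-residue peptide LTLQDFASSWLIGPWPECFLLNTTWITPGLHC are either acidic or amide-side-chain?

4

Acidic: D, E. Amide-side-chain: N, Q.
Acidic residues here: D5, E17 (2).
Amide-side-chain residues here: Q4, N22 (2).
The two groups share no amino acid, so total = 2 + 2 = 4.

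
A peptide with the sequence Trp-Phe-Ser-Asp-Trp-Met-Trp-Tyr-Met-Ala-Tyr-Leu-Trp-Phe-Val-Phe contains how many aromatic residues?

The aromatic amino acids are Phe (F, benzyl), Trp (W, indole), and Tyr (Y, phenol).
Matching residues: Trp1, Phe2, Trp5, Trp7, Tyr8, Tyr11, Trp13, Phe14, Phe16.

9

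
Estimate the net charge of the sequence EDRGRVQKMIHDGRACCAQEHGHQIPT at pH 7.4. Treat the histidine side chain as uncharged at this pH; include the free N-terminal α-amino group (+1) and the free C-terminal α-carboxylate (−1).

0

The side chains ionized at physiological pH are Lys/Arg (+1) and Asp/Glu (−1); with His treated as neutral, nothing else contributes.
Positive (K, R): R3, R5, K8, R14 → +4.
Negative (D, E): E1, D2, D12, E20 → −4.
The N-terminus (+1) and C-terminus (−1) cancel.
Net charge = (+4) + (−4) = 0.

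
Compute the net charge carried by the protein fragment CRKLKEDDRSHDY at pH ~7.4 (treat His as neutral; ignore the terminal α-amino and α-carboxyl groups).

Near pH 7.4, K and R contribute +1 each, D and E contribute −1 each, and every other side chain (His included, as stated) is uncharged.
Positive (K, R): R2, K3, K5, R9 → +4.
Negative (D, E): E6, D7, D8, D12 → −4.
Net charge = (+4) + (−4) = 0.

0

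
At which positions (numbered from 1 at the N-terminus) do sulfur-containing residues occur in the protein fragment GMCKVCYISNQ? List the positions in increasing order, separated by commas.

Cysteine (C, thiol) and methionine (M, thioether) are the two sulfur-containing amino acids.
Matching residues: M2, C3, C6.

2, 3, 6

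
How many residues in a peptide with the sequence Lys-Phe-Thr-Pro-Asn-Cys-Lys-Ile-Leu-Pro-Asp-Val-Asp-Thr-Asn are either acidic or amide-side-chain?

4

Acidic: D, E. Amide-side-chain: N, Q.
Acidic residues here: Asp11, Asp13 (2).
Amide-side-chain residues here: Asn5, Asn15 (2).
The two groups share no amino acid, so total = 2 + 2 = 4.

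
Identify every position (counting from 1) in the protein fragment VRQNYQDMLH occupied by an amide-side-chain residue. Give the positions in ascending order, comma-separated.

Matching residues: Q3, N4, Q6.

3, 4, 6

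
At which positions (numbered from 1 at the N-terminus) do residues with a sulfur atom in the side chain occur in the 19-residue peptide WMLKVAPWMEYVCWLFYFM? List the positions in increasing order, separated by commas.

2, 9, 13, 19

Only Cys (C) and Met (M) have a sulfur atom in the side chain.
Matching residues: M2, M9, C13, M19.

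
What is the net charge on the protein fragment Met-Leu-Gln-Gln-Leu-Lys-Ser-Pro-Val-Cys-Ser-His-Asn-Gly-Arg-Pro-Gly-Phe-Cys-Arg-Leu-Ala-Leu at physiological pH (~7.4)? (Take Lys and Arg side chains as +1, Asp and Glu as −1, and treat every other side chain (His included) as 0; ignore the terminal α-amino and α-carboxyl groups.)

Positive (K, R): Lys6, Arg15, Arg20 → +3.
Negative (D, E): none → −0.
Net charge = (+3) + (−0) = +3.

+3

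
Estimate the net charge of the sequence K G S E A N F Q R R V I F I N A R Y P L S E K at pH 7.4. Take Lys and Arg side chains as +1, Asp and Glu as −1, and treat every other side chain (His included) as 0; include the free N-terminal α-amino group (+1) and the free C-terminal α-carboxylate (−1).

Positive (K, R): K1, R9, R10, R17, K23 → +5.
Negative (D, E): E4, E22 → −2.
The N-terminus (+1) and C-terminus (−1) cancel.
Net charge = (+5) + (−2) = +3.

+3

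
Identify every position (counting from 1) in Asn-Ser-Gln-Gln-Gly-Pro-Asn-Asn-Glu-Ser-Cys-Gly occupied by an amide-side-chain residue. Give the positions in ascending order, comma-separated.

1, 3, 4, 7, 8

The amide-side-chain residues are Asn (N) and Gln (Q).
Matching residues: Asn1, Gln3, Gln4, Asn7, Asn8.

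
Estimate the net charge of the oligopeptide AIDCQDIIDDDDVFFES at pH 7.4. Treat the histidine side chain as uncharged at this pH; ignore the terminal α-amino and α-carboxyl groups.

-7

Near pH 7.4, K and R contribute +1 each, D and E contribute −1 each, and every other side chain (His included, as stated) is uncharged.
Positive (K, R): none → +0.
Negative (D, E): D3, D6, D9, D10, D11, D12, E16 → −7.
Net charge = (+0) + (−7) = −7.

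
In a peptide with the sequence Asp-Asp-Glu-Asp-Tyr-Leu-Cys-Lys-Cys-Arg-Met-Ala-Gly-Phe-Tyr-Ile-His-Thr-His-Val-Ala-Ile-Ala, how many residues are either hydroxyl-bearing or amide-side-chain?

3

Hydroxyl-bearing: S, T, Y. Amide-side-chain: N, Q.
Hydroxyl-bearing residues here: Tyr5, Tyr15, Thr18 (3).
Amide-side-chain residues here: none (0).
The two groups share no amino acid, so total = 3 + 0 = 3.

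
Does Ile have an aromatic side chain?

Phenylalanine (F), tryptophan (W), and tyrosine (Y) have aromatic ring side chains.
Isoleucine is not in this group.

No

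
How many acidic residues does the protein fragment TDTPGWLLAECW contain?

Only D (aspartate) and E (glutamate) carry a side-chain carboxylic acid.
Matching residues: D2, E10.

2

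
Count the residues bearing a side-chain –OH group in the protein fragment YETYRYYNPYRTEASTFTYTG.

S, T, and Y are the three residues with a side-chain hydroxyl.
Matching residues: Y1, T3, Y4, Y6, Y7, Y10, T12, S15, T16, T18, Y19, T20.

12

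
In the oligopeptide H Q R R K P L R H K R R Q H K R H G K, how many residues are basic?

The basic amino acids are Lys (K), Arg (R), and His (H).
Matching residues: H1, R3, R4, K5, R8, H9, K10, R11, R12, H14, K15, R16, H17, K19.

14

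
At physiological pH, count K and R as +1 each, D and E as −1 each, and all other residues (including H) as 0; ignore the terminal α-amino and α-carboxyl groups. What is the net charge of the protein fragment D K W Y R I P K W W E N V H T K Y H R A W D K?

+3

Positive (K, R): K2, R5, K8, K16, R19, K23 → +6.
Negative (D, E): D1, E11, D22 → −3.
Net charge = (+6) + (−3) = +3.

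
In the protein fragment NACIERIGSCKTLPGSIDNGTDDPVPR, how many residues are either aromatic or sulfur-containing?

Aromatic: F, W, Y. Sulfur-containing: C, M.
Aromatic residues here: none (0).
Sulfur-containing residues here: C3, C10 (2).
The two groups share no amino acid, so total = 0 + 2 = 2.

2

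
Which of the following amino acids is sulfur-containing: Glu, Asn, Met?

Met

The sulfur-bearing residues are cysteine (–SH) and methionine (–S–CH₃).
Of the listed options, only Met belongs to this group.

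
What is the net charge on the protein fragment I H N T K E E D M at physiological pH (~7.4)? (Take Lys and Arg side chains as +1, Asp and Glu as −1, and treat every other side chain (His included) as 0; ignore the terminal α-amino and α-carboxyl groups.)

Positive (K, R): K5 → +1.
Negative (D, E): E6, E7, D8 → −3.
Net charge = (+1) + (−3) = −2.

-2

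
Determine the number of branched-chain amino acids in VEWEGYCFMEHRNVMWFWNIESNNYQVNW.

4

The BCAAs are Val, Leu, and Ile — aliphatic side chains with a branch point.
Matching residues: V1, V14, I20, V27.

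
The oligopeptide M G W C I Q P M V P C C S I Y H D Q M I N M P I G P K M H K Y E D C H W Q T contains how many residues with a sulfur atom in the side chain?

The sulfur-bearing residues are cysteine (–SH) and methionine (–S–CH₃).
Matching residues: M1, C4, M8, C11, C12, M19, M22, M28, C34.

9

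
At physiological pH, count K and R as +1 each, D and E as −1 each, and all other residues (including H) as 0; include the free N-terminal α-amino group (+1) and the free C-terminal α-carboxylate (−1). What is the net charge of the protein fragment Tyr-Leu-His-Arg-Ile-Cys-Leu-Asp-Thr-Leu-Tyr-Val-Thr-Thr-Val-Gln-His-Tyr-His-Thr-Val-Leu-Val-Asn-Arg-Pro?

Positive (K, R): Arg4, Arg25 → +2.
Negative (D, E): Asp8 → −1.
The N-terminus (+1) and C-terminus (−1) cancel.
Net charge = (+2) + (−1) = +1.

+1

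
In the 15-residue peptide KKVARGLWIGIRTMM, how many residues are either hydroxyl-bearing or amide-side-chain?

Hydroxyl-bearing: S, T, Y. Amide-side-chain: N, Q.
Hydroxyl-bearing residues here: T13 (1).
Amide-side-chain residues here: none (0).
The two groups share no amino acid, so total = 1 + 0 = 1.

1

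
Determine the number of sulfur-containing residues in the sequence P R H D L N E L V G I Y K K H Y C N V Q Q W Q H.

The sulfur-bearing residues are cysteine (–SH) and methionine (–S–CH₃).
Matching residues: C17.

1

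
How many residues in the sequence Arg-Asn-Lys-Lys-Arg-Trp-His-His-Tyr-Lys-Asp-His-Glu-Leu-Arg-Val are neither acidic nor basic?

5

Acidic: D, E. Basic: K, R, H. All other residues are neither.
Matching residues: Asn2, Trp6, Tyr9, Leu14, Val16.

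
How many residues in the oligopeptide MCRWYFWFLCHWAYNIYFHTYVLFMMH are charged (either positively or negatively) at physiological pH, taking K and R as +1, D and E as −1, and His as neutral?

1

Charged side chains at pH ~7.4: K, R (positive); D, E (negative).
Matching residues: R3.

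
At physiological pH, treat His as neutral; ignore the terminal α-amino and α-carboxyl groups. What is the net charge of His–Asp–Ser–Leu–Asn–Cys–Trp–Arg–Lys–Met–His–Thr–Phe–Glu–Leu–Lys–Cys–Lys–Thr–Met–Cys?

The side chains ionized at physiological pH are Lys/Arg (+1) and Asp/Glu (−1); with His treated as neutral, nothing else contributes.
Positive (K, R): Arg8, Lys9, Lys16, Lys18 → +4.
Negative (D, E): Asp2, Glu14 → −2.
Net charge = (+4) + (−2) = +2.

+2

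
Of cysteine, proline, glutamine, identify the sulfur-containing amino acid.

cysteine

Only Cys (C) and Met (M) have a sulfur atom in the side chain.
Of the listed options, only cysteine belongs to this group.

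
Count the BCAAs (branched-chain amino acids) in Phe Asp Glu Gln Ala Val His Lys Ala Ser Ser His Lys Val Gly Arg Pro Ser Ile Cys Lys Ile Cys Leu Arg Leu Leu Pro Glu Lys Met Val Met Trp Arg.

Valine (V), leucine (L), and isoleucine (I) are the branched-chain amino acids.
Matching residues: Val6, Val14, Ile19, Ile22, Leu24, Leu26, Leu27, Val32.

8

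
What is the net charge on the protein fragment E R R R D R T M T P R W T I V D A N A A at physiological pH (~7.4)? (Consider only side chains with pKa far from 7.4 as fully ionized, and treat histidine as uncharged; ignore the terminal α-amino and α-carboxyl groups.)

+2

The side chains ionized at physiological pH are Lys/Arg (+1) and Asp/Glu (−1); with His treated as neutral, nothing else contributes.
Positive (K, R): R2, R3, R4, R6, R11 → +5.
Negative (D, E): E1, D5, D16 → −3.
Net charge = (+5) + (−3) = +2.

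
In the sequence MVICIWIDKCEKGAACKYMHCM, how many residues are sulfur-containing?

Only Cys (C) and Met (M) have a sulfur atom in the side chain.
Matching residues: M1, C4, C10, C16, M19, C21, M22.

7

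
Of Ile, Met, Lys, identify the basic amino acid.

The basic amino acids are Lys (K), Arg (R), and His (H).
Of the listed options, only Lys belongs to this group.

Lys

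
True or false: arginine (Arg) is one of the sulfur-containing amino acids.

Only Cys (C) and Met (M) have a sulfur atom in the side chain.
Arginine is not in this group.

False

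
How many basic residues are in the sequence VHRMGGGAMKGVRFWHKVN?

6

K, R, and H are the three residues with basic side chains (ε-amine, guanidinium, and imidazole respectively).
Matching residues: H2, R3, K10, R13, H16, K17.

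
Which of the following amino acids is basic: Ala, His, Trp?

His

The basic amino acids are Lys (K), Arg (R), and His (H).
Of the listed options, only His belongs to this group.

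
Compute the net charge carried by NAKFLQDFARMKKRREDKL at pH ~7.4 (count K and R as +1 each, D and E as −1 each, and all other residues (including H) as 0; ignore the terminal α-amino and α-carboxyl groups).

+4

Positive (K, R): K3, R10, K12, K13, R14, R15, K18 → +7.
Negative (D, E): D7, E16, D17 → −3.
Net charge = (+7) + (−3) = +4.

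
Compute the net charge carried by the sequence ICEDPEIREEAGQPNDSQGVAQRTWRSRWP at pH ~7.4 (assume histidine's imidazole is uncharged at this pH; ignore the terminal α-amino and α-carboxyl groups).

-2

Near pH 7.4, K and R contribute +1 each, D and E contribute −1 each, and every other side chain (His included, as stated) is uncharged.
Positive (K, R): R8, R23, R26, R28 → +4.
Negative (D, E): E3, D4, E6, E9, E10, D16 → −6.
Net charge = (+4) + (−6) = −2.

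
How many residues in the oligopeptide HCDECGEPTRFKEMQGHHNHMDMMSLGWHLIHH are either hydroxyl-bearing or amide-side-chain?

4

Hydroxyl-bearing: S, T, Y. Amide-side-chain: N, Q.
Hydroxyl-bearing residues here: T9, S25 (2).
Amide-side-chain residues here: Q15, N19 (2).
The two groups share no amino acid, so total = 2 + 2 = 4.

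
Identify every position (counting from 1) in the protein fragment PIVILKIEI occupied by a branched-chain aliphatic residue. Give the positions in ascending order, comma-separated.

2, 3, 4, 5, 7, 9

Matching residues: I2, V3, I4, L5, I7, I9.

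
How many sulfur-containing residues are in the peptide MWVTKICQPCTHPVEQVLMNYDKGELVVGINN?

The sulfur-bearing residues are cysteine (–SH) and methionine (–S–CH₃).
Matching residues: M1, C7, C10, M19.

4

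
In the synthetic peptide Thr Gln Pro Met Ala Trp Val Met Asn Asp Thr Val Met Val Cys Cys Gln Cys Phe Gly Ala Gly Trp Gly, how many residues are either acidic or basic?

1

Acidic: D, E. Basic: H, K, R.
Acidic residues here: Asp10 (1).
Basic residues here: none (0).
The two groups share no amino acid, so total = 1 + 0 = 1.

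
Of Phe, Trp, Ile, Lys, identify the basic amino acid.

Lys

Lysine (K), arginine (R), and histidine (H) have basic, nitrogen-containing side chains.
Of the listed options, only Lys belongs to this group.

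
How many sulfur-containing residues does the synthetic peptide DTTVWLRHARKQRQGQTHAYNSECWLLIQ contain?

1

Only Cys (C) and Met (M) have a sulfur atom in the side chain.
Matching residues: C24.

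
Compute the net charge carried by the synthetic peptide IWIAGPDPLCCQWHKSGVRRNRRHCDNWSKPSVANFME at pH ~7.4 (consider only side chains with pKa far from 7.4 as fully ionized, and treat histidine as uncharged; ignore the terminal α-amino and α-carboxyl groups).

+3

Near pH 7.4, K and R contribute +1 each, D and E contribute −1 each, and every other side chain (His included, as stated) is uncharged.
Positive (K, R): K15, R19, R20, R22, R23, K30 → +6.
Negative (D, E): D7, D26, E38 → −3.
Net charge = (+6) + (−3) = +3.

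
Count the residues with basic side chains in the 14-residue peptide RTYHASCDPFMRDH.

4

K, R, and H are the three residues with basic side chains (ε-amine, guanidinium, and imidazole respectively).
Matching residues: R1, H4, R12, H14.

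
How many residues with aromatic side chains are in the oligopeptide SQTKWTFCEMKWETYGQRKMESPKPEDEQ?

Phenylalanine (F), tryptophan (W), and tyrosine (Y) have aromatic ring side chains.
Matching residues: W5, F7, W12, Y15.

4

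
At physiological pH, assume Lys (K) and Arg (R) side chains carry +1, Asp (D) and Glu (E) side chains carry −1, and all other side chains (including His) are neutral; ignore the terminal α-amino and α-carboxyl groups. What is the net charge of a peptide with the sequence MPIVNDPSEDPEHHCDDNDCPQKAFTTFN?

-6

Positive (K, R): K23 → +1.
Negative (D, E): D6, E9, D10, E12, D16, D17, D19 → −7.
Net charge = (+1) + (−7) = −6.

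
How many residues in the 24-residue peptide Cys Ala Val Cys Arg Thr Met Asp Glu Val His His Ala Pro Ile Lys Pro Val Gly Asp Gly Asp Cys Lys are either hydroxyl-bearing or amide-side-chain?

Hydroxyl-bearing: S, T, Y. Amide-side-chain: N, Q.
Hydroxyl-bearing residues here: Thr6 (1).
Amide-side-chain residues here: none (0).
The two groups share no amino acid, so total = 1 + 0 = 1.

1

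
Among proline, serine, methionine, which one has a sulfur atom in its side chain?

Only Cys (C) and Met (M) have a sulfur atom in the side chain.
Of the listed options, only methionine belongs to this group.

methionine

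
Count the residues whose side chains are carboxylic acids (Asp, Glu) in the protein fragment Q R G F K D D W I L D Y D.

Matching residues: D6, D7, D11, D13.

4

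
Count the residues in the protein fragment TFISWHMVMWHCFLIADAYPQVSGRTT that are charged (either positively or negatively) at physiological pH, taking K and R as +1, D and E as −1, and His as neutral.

Charged side chains at pH ~7.4: K, R (positive); D, E (negative).
Matching residues: D17, R25.

2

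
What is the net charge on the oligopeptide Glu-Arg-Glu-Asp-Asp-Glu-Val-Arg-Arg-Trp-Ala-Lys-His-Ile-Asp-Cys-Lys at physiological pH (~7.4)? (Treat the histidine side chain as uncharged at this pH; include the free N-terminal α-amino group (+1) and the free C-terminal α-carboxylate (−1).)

-1

At pH ~7.4 the Lys and Arg side chains are protonated (+1), the Asp and Glu side chains are deprotonated (−1), and with His taken as neutral all other side chains carry no charge.
Positive (K, R): Arg2, Arg8, Arg9, Lys12, Lys17 → +5.
Negative (D, E): Glu1, Glu3, Asp4, Asp5, Glu6, Asp15 → −6.
The N-terminus (+1) and C-terminus (−1) cancel.
Net charge = (+5) + (−6) = −1.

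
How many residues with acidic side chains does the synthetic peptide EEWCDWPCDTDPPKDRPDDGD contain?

Only D (aspartate) and E (glutamate) carry a side-chain carboxylic acid.
Matching residues: E1, E2, D5, D9, D11, D15, D18, D19, D21.

9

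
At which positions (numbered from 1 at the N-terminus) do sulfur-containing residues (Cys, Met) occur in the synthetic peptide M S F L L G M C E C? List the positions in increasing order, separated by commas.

1, 7, 8, 10

Matching residues: M1, M7, C8, C10.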